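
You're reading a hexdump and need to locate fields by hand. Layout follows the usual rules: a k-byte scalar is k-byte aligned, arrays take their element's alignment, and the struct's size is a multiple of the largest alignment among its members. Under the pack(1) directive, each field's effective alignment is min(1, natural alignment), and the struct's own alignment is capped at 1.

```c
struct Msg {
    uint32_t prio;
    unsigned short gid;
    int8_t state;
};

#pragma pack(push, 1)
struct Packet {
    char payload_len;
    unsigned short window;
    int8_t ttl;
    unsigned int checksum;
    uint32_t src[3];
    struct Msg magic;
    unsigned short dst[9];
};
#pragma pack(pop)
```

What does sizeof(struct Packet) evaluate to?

46 bytes

Msg: prio at 0 (size 4, align 4) → ends 4; gid at 4 (size 2, align 2) → ends 6; state at 6 (size 1, align 1) → ends 7; tail pad 1 to reach multiple of 4; total 8 bytes, alignment 4
payload_len at 0 (size 1, align 1) → ends 1
window at 1 (size 2, align 1) → ends 3
ttl at 3 (size 1, align 1) → ends 4
checksum at 4 (size 4, align 1) → ends 8
src at 8 (size 12, align 1) → ends 20
magic at 20 (size 8, align 1) → ends 28
dst at 28 (size 18, align 1) → ends 46
total 46 bytes, alignment 1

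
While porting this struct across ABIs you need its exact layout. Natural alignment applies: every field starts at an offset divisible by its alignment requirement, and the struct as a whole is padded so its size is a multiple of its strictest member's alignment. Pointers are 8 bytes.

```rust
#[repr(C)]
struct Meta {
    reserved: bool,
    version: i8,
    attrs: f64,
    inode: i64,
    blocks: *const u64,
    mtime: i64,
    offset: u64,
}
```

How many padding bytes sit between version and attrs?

6

reserved at 0 (size 1, align 1) → ends 1
version at 1 (size 1, align 1) → ends 2
pad 6 to align 8 for attrs
attrs at 8 (size 8, align 8) → ends 16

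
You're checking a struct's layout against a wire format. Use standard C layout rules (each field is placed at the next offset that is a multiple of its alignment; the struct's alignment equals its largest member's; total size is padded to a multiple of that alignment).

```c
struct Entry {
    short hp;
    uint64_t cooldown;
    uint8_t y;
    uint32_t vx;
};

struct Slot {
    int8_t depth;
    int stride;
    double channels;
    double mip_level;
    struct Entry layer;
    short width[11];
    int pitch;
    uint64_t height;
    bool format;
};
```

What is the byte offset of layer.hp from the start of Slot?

24

Entry: hp at 0 (size 2, align 2) → ends 2; pad 6 to align 8 for cooldown; cooldown at 8 (size 8, align 8) → ends 16; y at 16 (size 1, align 1) → ends 17; pad 3 to align 4 for vx; vx at 20 (size 4, align 4) → ends 24; total 24 bytes, alignment 8
depth at 0 (size 1, align 1) → ends 1
pad 3 to align 4 for stride
stride at 4 (size 4, align 4) → ends 8
channels at 8 (size 8, align 8) → ends 16
mip_level at 16 (size 8, align 8) → ends 24
layer at 24 (size 24, align 8) → ends 48
within Entry: hp at 0
24 + 0 = 24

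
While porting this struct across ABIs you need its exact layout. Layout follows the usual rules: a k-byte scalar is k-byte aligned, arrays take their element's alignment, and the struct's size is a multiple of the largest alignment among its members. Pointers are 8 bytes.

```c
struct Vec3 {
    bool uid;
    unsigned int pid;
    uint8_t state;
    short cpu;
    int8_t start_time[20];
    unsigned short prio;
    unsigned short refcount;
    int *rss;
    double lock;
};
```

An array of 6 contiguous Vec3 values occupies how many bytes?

uid at 0 (size 1, align 1) → ends 1
pad 3 to align 4 for pid
pid at 4 (size 4, align 4) → ends 8
state at 8 (size 1, align 1) → ends 9
pad 1 to align 2 for cpu
cpu at 10 (size 2, align 2) → ends 12
start_time at 12 (size 20, align 1) → ends 32
prio at 32 (size 2, align 2) → ends 34
refcount at 34 (size 2, align 2) → ends 36
pad 4 to align 8 for rss
rss at 40 (size 8, align 8) → ends 48
lock at 48 (size 8, align 8) → ends 56
total 56 bytes, alignment 8
array of 6: 6 × 56 = 336

336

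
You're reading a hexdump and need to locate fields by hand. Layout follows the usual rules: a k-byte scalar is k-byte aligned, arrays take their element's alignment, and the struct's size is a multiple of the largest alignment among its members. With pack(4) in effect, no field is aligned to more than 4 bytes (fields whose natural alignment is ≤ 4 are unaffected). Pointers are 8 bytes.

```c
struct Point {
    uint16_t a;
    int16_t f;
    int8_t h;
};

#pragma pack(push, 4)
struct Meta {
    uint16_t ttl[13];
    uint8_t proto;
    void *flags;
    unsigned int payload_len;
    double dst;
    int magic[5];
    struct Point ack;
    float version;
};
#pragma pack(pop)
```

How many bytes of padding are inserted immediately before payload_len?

0

Point: 0..2  a  (2B, 2-aligned); 2..4  f  (2B, 2-aligned); 4..5  h  (1B, 1-aligned); 5..6  -- tail padding (1B); sizeof = 6, alignof = 2
0..26  ttl  (26B, 2-aligned)
26..27  proto  (1B, 1-aligned)
27..28  -- padding (1B)
28..36  flags  (8B, 4-aligned)
36..40  payload_len  (4B, 4-aligned)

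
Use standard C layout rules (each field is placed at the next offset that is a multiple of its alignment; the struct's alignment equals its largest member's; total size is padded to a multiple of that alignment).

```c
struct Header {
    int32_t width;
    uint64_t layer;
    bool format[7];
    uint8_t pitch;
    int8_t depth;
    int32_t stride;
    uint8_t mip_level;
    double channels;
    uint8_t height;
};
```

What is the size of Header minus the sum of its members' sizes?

width at 0 (size 4, align 4) → ends 4
pad 4 to align 8 for layer
layer at 8 (size 8, align 8) → ends 16
format at 16 (size 7, align 1) → ends 23
pitch at 23 (size 1, align 1) → ends 24
depth at 24 (size 1, align 1) → ends 25
pad 3 to align 4 for stride
stride at 28 (size 4, align 4) → ends 32
mip_level at 32 (size 1, align 1) → ends 33
pad 7 to align 8 for channels
channels at 40 (size 8, align 8) → ends 48
height at 48 (size 1, align 1) → ends 49
tail pad 7 to reach multiple of 8
total 56 bytes, alignment 8
data bytes 35, size 56 → padding 21

21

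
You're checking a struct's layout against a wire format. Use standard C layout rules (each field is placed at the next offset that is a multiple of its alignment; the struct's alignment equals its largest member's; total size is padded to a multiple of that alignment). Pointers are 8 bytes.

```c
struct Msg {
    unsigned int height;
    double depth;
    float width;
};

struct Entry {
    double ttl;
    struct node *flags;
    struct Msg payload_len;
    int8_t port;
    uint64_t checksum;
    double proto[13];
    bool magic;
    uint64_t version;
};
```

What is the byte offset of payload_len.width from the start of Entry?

Msg: height at 0 (size 4, align 4) → ends 4; pad 4 to align 8 for depth; depth at 8 (size 8, align 8) → ends 16; width at 16 (size 4, align 4) → ends 20; tail pad 4 to reach multiple of 8; total 24 bytes, alignment 8
ttl at 0 (size 8, align 8) → ends 8
flags at 8 (size 8, align 8) → ends 16
payload_len at 16 (size 24, align 8) → ends 40
within Msg: width at 16
16 + 16 = 32

32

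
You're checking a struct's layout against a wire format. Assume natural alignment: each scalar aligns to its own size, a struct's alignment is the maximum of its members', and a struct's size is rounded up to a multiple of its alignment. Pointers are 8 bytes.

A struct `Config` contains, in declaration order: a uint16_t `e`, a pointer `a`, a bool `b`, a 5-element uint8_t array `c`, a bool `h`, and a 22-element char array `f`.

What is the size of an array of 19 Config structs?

912

0..2  e  (2B, 2-aligned)
2..8  -- padding (6B)
8..16  a  (8B, 8-aligned)
16..17  b  (1B, 1-aligned)
17..22  c  (5B, 1-aligned)
22..23  h  (1B, 1-aligned)
23..45  f  (22B, 1-aligned)
45..48  -- tail padding (3B)
sizeof = 48, alignof = 8
array of 19: 19 × 48 = 912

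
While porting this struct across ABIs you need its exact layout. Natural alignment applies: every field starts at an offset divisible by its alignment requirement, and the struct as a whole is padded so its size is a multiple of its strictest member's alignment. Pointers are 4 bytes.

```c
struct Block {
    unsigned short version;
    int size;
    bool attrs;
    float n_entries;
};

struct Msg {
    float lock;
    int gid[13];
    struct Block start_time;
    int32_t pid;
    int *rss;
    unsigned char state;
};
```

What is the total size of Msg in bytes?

84

Block: 0..2  version  (2B, 2-aligned); 2..4  -- padding (2B); 4..8  size  (4B, 4-aligned); 8..9  attrs  (1B, 1-aligned); 9..12  -- padding (3B); 12..16  n_entries  (4B, 4-aligned); sizeof = 16, alignof = 4
0..4  lock  (4B, 4-aligned)
4..56  gid  (52B, 4-aligned)
56..72  start_time  (16B, 4-aligned)
72..76  pid  (4B, 4-aligned)
76..80  rss  (4B, 4-aligned)
80..81  state  (1B, 1-aligned)
81..84  -- tail padding (3B)
sizeof = 84, alignof = 4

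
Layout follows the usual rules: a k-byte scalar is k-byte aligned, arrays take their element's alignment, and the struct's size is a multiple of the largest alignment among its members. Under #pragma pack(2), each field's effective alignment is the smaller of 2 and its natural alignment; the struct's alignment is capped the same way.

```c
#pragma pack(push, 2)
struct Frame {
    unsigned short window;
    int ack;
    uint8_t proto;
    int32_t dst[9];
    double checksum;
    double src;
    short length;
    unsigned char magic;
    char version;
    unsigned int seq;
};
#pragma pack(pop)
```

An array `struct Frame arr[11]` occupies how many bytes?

@0: window [2B, align 2] → 2
@2: ack [4B, align 2] → 6
@6: proto [1B, align 1] → 7
+1 pad (align 2)
@8: dst [36B, align 2] → 44
@44: checksum [8B, align 2] → 52
@52: src [8B, align 2] → 60
@60: length [2B, align 2] → 62
@62: magic [1B, align 1] → 63
@63: version [1B, align 1] → 64
@64: seq [4B, align 2] → 68
size 68, align 2
array of 11: 11 × 68 = 748

748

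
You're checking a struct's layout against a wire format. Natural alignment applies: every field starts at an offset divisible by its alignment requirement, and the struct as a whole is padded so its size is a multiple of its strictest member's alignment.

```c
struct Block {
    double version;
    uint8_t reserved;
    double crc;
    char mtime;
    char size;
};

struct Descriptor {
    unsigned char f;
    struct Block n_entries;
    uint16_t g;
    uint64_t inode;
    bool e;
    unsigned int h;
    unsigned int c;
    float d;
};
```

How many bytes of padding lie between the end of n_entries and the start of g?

0

Block: version at 0 (size 8, align 8) → ends 8; reserved at 8 (size 1, align 1) → ends 9; pad 7 to align 8 for crc; crc at 16 (size 8, align 8) → ends 24; mtime at 24 (size 1, align 1) → ends 25; size at 25 (size 1, align 1) → ends 26; tail pad 6 to reach multiple of 8; total 32 bytes, alignment 8
f at 0 (size 1, align 1) → ends 1
pad 7 to align 8 for n_entries
n_entries at 8 (size 32, align 8) → ends 40
g at 40 (size 2, align 2) → ends 42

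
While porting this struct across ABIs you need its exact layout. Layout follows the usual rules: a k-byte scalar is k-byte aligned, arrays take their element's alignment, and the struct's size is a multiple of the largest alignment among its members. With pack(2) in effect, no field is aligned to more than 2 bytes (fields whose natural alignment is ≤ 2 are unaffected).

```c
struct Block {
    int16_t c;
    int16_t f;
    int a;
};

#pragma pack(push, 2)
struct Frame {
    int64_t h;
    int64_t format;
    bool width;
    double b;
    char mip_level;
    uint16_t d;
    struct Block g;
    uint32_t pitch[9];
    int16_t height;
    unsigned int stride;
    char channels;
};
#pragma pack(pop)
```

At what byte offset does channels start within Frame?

Block: c at 0 (size 2, align 2) → ends 2; f at 2 (size 2, align 2) → ends 4; a at 4 (size 4, align 4) → ends 8; total 8 bytes, alignment 4
h at 0 (size 8, align 2) → ends 8
format at 8 (size 8, align 2) → ends 16
width at 16 (size 1, align 1) → ends 17
pad 1 to align 2 for b
b at 18 (size 8, align 2) → ends 26
mip_level at 26 (size 1, align 1) → ends 27
pad 1 to align 2 for d
d at 28 (size 2, align 2) → ends 30
g at 30 (size 8, align 2) → ends 38
pitch at 38 (size 36, align 2) → ends 74
height at 74 (size 2, align 2) → ends 76
stride at 76 (size 4, align 2) → ends 80
channels at 80 (size 1, align 1) → ends 81

80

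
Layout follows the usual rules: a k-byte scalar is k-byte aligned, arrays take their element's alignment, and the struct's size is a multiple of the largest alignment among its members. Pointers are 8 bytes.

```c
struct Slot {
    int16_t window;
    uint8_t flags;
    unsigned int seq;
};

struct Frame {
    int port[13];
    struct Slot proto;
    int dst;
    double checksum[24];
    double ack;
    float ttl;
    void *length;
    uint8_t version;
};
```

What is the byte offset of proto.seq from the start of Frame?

Slot: window at 0 (size 2, align 2) → ends 2; flags at 2 (size 1, align 1) → ends 3; pad 1 to align 4 for seq; seq at 4 (size 4, align 4) → ends 8; total 8 bytes, alignment 4
port at 0 (size 52, align 4) → ends 52
proto at 52 (size 8, align 4) → ends 60
within Slot: seq at 4
52 + 4 = 56

56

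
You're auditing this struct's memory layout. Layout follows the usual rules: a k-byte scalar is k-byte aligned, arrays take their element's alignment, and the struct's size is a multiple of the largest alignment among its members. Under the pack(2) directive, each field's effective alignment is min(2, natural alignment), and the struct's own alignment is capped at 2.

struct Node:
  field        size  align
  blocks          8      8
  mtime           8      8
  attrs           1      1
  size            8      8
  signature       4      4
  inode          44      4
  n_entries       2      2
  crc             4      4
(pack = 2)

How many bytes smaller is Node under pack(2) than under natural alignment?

8

natural layout:
  0..8  blocks  (8B, 8-aligned)
  8..16  mtime  (8B, 8-aligned)
  16..17  attrs  (1B, 1-aligned)
  17..24  -- padding (7B)
  24..32  size  (8B, 8-aligned)
  32..36  signature  (4B, 4-aligned)
  36..80  inode  (44B, 4-aligned)
  80..82  n_entries  (2B, 2-aligned)
  82..84  -- padding (2B)
  84..88  crc  (4B, 4-aligned)
  sizeof = 88, alignof = 8
packed(2) layout:
  0..8  blocks  (8B, 2-aligned)
  8..16  mtime  (8B, 2-aligned)
  16..17  attrs  (1B, 1-aligned)
  17..18  -- padding (1B)
  18..26  size  (8B, 2-aligned)
  26..30  signature  (4B, 2-aligned)
  30..74  inode  (44B, 2-aligned)
  74..76  n_entries  (2B, 2-aligned)
  76..80  crc  (4B, 2-aligned)
  sizeof = 80, alignof = 2
88 − 80 = 8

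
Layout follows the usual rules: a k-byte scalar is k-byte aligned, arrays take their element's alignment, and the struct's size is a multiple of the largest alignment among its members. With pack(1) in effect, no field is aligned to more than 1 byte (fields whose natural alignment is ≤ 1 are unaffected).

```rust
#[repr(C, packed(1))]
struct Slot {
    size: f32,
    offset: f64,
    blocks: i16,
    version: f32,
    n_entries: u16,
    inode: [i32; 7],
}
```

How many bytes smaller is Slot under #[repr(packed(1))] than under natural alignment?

natural layout:
  0..4  size  (4B, 4-aligned)
  4..8  -- padding (4B)
  8..16  offset  (8B, 8-aligned)
  16..18  blocks  (2B, 2-aligned)
  18..20  -- padding (2B)
  20..24  version  (4B, 4-aligned)
  24..26  n_entries  (2B, 2-aligned)
  26..28  -- padding (2B)
  28..56  inode  (28B, 4-aligned)
  sizeof = 56, alignof = 8
packed(1) layout:
  0..4  size  (4B, 1-aligned)
  4..12  offset  (8B, 1-aligned)
  12..14  blocks  (2B, 1-aligned)
  14..18  version  (4B, 1-aligned)
  18..20  n_entries  (2B, 1-aligned)
  20..48  inode  (28B, 1-aligned)
  sizeof = 48, alignof = 1
56 − 48 = 8

8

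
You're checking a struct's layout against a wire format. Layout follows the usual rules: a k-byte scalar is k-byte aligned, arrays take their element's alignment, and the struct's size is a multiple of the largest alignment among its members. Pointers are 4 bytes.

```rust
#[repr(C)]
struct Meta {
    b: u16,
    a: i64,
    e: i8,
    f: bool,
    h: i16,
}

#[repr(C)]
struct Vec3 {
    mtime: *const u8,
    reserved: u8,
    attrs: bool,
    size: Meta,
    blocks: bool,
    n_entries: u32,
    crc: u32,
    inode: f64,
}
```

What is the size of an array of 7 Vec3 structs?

392

Meta: 0..2  b  (2B, 2-aligned); 2..8  -- padding (6B); 8..16  a  (8B, 8-aligned); 16..17  e  (1B, 1-aligned); 17..18  f  (1B, 1-aligned); 18..20  h  (2B, 2-aligned); 20..24  -- tail padding (4B); sizeof = 24, alignof = 8
0..4  mtime  (4B, 4-aligned)
4..5  reserved  (1B, 1-aligned)
5..6  attrs  (1B, 1-aligned)
6..8  -- padding (2B)
8..32  size  (24B, 8-aligned)
32..33  blocks  (1B, 1-aligned)
33..36  -- padding (3B)
36..40  n_entries  (4B, 4-aligned)
40..44  crc  (4B, 4-aligned)
44..48  -- padding (4B)
48..56  inode  (8B, 8-aligned)
sizeof = 56, alignof = 8
array of 7: 7 × 56 = 392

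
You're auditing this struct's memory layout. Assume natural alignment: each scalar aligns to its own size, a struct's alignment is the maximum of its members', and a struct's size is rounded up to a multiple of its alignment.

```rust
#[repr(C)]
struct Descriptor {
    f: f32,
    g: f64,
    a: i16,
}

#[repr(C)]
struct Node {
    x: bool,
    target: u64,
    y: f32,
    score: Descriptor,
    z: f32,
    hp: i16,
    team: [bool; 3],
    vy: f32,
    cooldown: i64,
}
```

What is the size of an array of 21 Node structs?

1512

Descriptor: 0..4  f  (4B, 4-aligned); 4..8  -- padding (4B); 8..16  g  (8B, 8-aligned); 16..18  a  (2B, 2-aligned); 18..24  -- tail padding (6B); sizeof = 24, alignof = 8
0..1  x  (1B, 1-aligned)
1..8  -- padding (7B)
8..16  target  (8B, 8-aligned)
16..20  y  (4B, 4-aligned)
20..24  -- padding (4B)
24..48  score  (24B, 8-aligned)
48..52  z  (4B, 4-aligned)
52..54  hp  (2B, 2-aligned)
54..57  team  (3B, 1-aligned)
57..60  -- padding (3B)
60..64  vy  (4B, 4-aligned)
64..72  cooldown  (8B, 8-aligned)
sizeof = 72, alignof = 8
array of 21: 21 × 72 = 1512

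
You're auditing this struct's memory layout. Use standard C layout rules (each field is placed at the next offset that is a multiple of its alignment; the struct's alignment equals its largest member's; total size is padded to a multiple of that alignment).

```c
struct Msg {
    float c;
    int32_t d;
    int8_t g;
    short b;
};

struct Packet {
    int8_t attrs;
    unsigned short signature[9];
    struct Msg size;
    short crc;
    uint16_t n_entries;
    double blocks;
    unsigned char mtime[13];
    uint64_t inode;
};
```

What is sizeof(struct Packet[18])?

Msg: 0..4  c  (4B, 4-aligned); 4..8  d  (4B, 4-aligned); 8..9  g  (1B, 1-aligned); 9..10  -- padding (1B); 10..12  b  (2B, 2-aligned); sizeof = 12, alignof = 4
0..1  attrs  (1B, 1-aligned)
1..2  -- padding (1B)
2..20  signature  (18B, 2-aligned)
20..32  size  (12B, 4-aligned)
32..34  crc  (2B, 2-aligned)
34..36  n_entries  (2B, 2-aligned)
36..40  -- padding (4B)
40..48  blocks  (8B, 8-aligned)
48..61  mtime  (13B, 1-aligned)
61..64  -- padding (3B)
64..72  inode  (8B, 8-aligned)
sizeof = 72, alignof = 8
array of 18: 18 × 72 = 1296

1296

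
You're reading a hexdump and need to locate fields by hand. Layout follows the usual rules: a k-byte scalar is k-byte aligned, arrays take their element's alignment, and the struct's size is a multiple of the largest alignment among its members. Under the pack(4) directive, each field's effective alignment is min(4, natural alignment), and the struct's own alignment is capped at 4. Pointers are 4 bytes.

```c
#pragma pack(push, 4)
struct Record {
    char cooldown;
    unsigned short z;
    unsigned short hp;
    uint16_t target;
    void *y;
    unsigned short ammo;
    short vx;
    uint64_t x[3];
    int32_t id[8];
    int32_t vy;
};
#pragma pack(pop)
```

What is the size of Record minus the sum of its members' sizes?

1

@0: cooldown [1B, align 1] → 1
+1 pad (align 2)
@2: z [2B, align 2] → 4
@4: hp [2B, align 2] → 6
@6: target [2B, align 2] → 8
@8: y [4B, align 4] → 12
@12: ammo [2B, align 2] → 14
@14: vx [2B, align 2] → 16
@16: x [24B, align 4] → 40
@40: id [32B, align 4] → 72
@72: vy [4B, align 4] → 76
size 76, align 4
data bytes 75, size 76 → padding 1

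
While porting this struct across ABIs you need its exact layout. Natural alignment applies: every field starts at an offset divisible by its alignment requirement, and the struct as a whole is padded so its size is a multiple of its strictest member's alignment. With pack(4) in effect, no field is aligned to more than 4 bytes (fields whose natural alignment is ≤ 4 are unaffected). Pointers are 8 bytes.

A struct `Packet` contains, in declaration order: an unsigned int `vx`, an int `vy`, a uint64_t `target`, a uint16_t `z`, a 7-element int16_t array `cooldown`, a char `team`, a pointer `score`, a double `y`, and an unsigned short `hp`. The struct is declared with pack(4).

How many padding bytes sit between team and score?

vx at 0 (size 4, align 4) → ends 4
vy at 4 (size 4, align 4) → ends 8
target at 8 (size 8, align 4) → ends 16
z at 16 (size 2, align 2) → ends 18
cooldown at 18 (size 14, align 2) → ends 32
team at 32 (size 1, align 1) → ends 33
pad 3 to align 4 for score
score at 36 (size 8, align 4) → ends 44

3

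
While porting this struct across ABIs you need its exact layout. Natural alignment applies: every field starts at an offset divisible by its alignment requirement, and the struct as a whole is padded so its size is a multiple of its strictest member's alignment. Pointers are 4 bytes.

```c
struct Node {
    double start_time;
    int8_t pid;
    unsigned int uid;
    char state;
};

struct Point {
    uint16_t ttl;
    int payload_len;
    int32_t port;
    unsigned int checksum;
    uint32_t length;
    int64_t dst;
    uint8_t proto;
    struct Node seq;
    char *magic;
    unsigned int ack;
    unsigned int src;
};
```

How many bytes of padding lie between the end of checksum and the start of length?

Node: start_time at 0 (size 8, align 8) → ends 8; pid at 8 (size 1, align 1) → ends 9; pad 3 to align 4 for uid; uid at 12 (size 4, align 4) → ends 16; state at 16 (size 1, align 1) → ends 17; tail pad 7 to reach multiple of 8; total 24 bytes, alignment 8
ttl at 0 (size 2, align 2) → ends 2
pad 2 to align 4 for payload_len
payload_len at 4 (size 4, align 4) → ends 8
port at 8 (size 4, align 4) → ends 12
checksum at 12 (size 4, align 4) → ends 16
length at 16 (size 4, align 4) → ends 20

0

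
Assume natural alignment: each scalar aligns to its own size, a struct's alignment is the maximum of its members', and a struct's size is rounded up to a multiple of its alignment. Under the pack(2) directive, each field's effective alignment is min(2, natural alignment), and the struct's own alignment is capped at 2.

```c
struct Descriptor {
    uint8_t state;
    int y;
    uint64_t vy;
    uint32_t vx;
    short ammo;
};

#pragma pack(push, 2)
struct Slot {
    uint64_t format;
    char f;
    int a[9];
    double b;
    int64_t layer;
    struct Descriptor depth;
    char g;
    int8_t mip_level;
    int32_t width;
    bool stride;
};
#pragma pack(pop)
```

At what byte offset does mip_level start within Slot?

87

Descriptor: @0: state [1B, align 1] → 1; +3 pad (align 4); @4: y [4B, align 4] → 8; @8: vy [8B, align 8] → 16; @16: vx [4B, align 4] → 20; @20: ammo [2B, align 2] → 22; +2 tail pad (align 8); size 24, align 8
@0: format [8B, align 2] → 8
@8: f [1B, align 1] → 9
+1 pad (align 2)
@10: a [36B, align 2] → 46
@46: b [8B, align 2] → 54
@54: layer [8B, align 2] → 62
@62: depth [24B, align 2] → 86
@86: g [1B, align 1] → 87
@87: mip_level [1B, align 1] → 88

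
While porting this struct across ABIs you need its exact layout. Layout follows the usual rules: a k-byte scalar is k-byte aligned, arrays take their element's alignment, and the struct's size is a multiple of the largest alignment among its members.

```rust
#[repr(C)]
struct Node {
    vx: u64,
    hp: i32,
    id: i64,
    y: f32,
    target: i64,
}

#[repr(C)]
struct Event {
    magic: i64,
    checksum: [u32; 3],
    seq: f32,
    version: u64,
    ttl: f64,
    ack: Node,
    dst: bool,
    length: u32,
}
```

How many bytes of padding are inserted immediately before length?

3

Node: 0..8  vx  (8B, 8-aligned); 8..12  hp  (4B, 4-aligned); 12..16  -- padding (4B); 16..24  id  (8B, 8-aligned); 24..28  y  (4B, 4-aligned); 28..32  -- padding (4B); 32..40  target  (8B, 8-aligned); sizeof = 40, alignof = 8
0..8  magic  (8B, 8-aligned)
8..20  checksum  (12B, 4-aligned)
20..24  seq  (4B, 4-aligned)
24..32  version  (8B, 8-aligned)
32..40  ttl  (8B, 8-aligned)
40..80  ack  (40B, 8-aligned)
80..81  dst  (1B, 1-aligned)
81..84  -- padding (3B)
84..88  length  (4B, 4-aligned)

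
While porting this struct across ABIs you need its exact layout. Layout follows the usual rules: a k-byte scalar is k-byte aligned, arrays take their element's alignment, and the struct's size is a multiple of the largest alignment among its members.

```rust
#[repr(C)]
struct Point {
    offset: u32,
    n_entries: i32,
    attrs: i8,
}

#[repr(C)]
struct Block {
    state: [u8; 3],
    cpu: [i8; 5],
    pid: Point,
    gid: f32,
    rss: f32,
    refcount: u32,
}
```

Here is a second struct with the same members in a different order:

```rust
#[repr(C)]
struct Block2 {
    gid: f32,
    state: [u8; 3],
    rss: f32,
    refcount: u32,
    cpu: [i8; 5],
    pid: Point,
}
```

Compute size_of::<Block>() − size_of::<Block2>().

-4

Point: 0..4  offset  (4B, 4-aligned); 4..8  n_entries  (4B, 4-aligned); 8..9  attrs  (1B, 1-aligned); 9..12  -- tail padding (3B); sizeof = 12, alignof = 4
0..3  state  (3B, 1-aligned)
3..8  cpu  (5B, 1-aligned)
8..20  pid  (12B, 4-aligned)
20..24  gid  (4B, 4-aligned)
24..28  rss  (4B, 4-aligned)
28..32  refcount  (4B, 4-aligned)
sizeof = 32, alignof = 4
— Block2 —
0..4  gid  (4B, 4-aligned)
4..7  state  (3B, 1-aligned)
7..8  -- padding (1B)
8..12  rss  (4B, 4-aligned)
12..16  refcount  (4B, 4-aligned)
16..21  cpu  (5B, 1-aligned)
21..24  -- padding (3B)
24..36  pid  (12B, 4-aligned)
sizeof = 36, alignof = 4
32 − 36 = -4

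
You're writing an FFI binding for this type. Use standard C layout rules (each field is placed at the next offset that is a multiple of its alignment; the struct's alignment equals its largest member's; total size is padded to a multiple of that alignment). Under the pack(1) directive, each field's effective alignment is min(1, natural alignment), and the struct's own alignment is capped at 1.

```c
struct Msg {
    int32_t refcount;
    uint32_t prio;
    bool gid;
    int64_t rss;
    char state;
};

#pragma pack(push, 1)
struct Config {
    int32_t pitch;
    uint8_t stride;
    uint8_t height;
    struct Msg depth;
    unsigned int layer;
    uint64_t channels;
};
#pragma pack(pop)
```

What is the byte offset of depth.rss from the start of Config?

Msg: refcount at 0 (size 4, align 4) → ends 4; prio at 4 (size 4, align 4) → ends 8; gid at 8 (size 1, align 1) → ends 9; pad 7 to align 8 for rss; rss at 16 (size 8, align 8) → ends 24; state at 24 (size 1, align 1) → ends 25; tail pad 7 to reach multiple of 8; total 32 bytes, alignment 8
pitch at 0 (size 4, align 1) → ends 4
stride at 4 (size 1, align 1) → ends 5
height at 5 (size 1, align 1) → ends 6
depth at 6 (size 32, align 1) → ends 38
within Msg: rss at 16
6 + 16 = 22

22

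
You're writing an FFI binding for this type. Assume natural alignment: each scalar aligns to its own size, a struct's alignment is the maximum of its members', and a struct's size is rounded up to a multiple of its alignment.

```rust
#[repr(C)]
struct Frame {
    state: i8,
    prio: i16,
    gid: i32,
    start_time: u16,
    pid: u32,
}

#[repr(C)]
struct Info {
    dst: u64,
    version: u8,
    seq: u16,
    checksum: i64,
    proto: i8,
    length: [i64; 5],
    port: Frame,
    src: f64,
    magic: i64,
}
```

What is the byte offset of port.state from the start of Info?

Frame: @0: state [1B, align 1] → 1; +1 pad (align 2); @2: prio [2B, align 2] → 4; @4: gid [4B, align 4] → 8; @8: start_time [2B, align 2] → 10; +2 pad (align 4); @12: pid [4B, align 4] → 16; size 16, align 4
@0: dst [8B, align 8] → 8
@8: version [1B, align 1] → 9
+1 pad (align 2)
@10: seq [2B, align 2] → 12
+4 pad (align 8)
@16: checksum [8B, align 8] → 24
@24: proto [1B, align 1] → 25
+7 pad (align 8)
@32: length [40B, align 8] → 72
@72: port [16B, align 4] → 88
within Frame: state at 0
72 + 0 = 72

72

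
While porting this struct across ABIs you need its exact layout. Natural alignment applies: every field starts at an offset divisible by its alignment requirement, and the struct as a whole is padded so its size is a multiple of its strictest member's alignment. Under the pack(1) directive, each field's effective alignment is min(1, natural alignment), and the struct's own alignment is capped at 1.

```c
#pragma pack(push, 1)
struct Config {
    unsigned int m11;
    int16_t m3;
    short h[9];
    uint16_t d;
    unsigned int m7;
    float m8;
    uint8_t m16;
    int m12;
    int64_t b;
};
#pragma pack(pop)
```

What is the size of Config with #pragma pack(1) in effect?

@0: m11 [4B, align 1] → 4
@4: m3 [2B, align 1] → 6
@6: h [18B, align 1] → 24
@24: d [2B, align 1] → 26
@26: m7 [4B, align 1] → 30
@30: m8 [4B, align 1] → 34
@34: m16 [1B, align 1] → 35
@35: m12 [4B, align 1] → 39
@39: b [8B, align 1] → 47
size 47, align 1

47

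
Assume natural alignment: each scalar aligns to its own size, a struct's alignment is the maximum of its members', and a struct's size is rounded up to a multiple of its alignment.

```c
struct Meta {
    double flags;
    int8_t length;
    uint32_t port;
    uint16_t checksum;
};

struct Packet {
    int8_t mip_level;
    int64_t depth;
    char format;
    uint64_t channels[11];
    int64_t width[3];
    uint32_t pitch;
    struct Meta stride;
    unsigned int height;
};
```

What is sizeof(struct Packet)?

176

Meta: 0..8  flags  (8B, 8-aligned); 8..9  length  (1B, 1-aligned); 9..12  -- padding (3B); 12..16  port  (4B, 4-aligned); 16..18  checksum  (2B, 2-aligned); 18..24  -- tail padding (6B); sizeof = 24, alignof = 8
0..1  mip_level  (1B, 1-aligned)
1..8  -- padding (7B)
8..16  depth  (8B, 8-aligned)
16..17  format  (1B, 1-aligned)
17..24  -- padding (7B)
24..112  channels  (88B, 8-aligned)
112..136  width  (24B, 8-aligned)
136..140  pitch  (4B, 4-aligned)
140..144  -- padding (4B)
144..168  stride  (24B, 8-aligned)
168..172  height  (4B, 4-aligned)
172..176  -- tail padding (4B)
sizeof = 176, alignof = 8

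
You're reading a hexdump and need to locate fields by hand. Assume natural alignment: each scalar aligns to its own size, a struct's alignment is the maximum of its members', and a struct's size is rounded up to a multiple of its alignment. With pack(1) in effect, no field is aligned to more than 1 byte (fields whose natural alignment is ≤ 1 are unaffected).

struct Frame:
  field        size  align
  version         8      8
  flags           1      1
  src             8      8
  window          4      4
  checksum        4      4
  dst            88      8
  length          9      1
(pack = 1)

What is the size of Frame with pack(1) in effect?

0..8  version  (8B, 1-aligned)
8..9  flags  (1B, 1-aligned)
9..17  src  (8B, 1-aligned)
17..21  window  (4B, 1-aligned)
21..25  checksum  (4B, 1-aligned)
25..113  dst  (88B, 1-aligned)
113..122  length  (9B, 1-aligned)
sizeof = 122, alignof = 1

122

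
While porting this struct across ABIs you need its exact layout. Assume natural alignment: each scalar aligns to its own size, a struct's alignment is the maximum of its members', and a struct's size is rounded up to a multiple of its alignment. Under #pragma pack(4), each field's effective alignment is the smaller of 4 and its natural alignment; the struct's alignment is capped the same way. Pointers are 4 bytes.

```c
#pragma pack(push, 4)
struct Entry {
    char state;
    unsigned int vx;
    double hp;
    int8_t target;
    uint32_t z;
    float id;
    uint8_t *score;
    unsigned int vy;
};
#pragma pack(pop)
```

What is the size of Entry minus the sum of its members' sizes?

6

@0: state [1B, align 1] → 1
+3 pad (align 4)
@4: vx [4B, align 4] → 8
@8: hp [8B, align 4] → 16
@16: target [1B, align 1] → 17
+3 pad (align 4)
@20: z [4B, align 4] → 24
@24: id [4B, align 4] → 28
@28: score [4B, align 4] → 32
@32: vy [4B, align 4] → 36
size 36, align 4
data bytes 30, size 36 → padding 6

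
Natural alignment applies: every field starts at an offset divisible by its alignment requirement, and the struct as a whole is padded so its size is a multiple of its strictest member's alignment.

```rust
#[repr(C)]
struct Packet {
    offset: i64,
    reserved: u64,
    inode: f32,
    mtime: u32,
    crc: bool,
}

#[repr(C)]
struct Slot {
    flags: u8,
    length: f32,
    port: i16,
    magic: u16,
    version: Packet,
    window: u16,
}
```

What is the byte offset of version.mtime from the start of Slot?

Packet: 0..8  offset  (8B, 8-aligned); 8..16  reserved  (8B, 8-aligned); 16..20  inode  (4B, 4-aligned); 20..24  mtime  (4B, 4-aligned); 24..25  crc  (1B, 1-aligned); 25..32  -- tail padding (7B); sizeof = 32, alignof = 8
0..1  flags  (1B, 1-aligned)
1..4  -- padding (3B)
4..8  length  (4B, 4-aligned)
8..10  port  (2B, 2-aligned)
10..12  magic  (2B, 2-aligned)
12..16  -- padding (4B)
16..48  version  (32B, 8-aligned)
within Packet: mtime at 20
16 + 20 = 36

36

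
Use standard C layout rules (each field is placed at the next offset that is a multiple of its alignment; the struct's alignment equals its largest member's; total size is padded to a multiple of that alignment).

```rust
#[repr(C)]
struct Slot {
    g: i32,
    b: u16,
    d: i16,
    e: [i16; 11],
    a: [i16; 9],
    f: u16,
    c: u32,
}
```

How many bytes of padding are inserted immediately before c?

0..4  g  (4B, 4-aligned)
4..6  b  (2B, 2-aligned)
6..8  d  (2B, 2-aligned)
8..30  e  (22B, 2-aligned)
30..48  a  (18B, 2-aligned)
48..50  f  (2B, 2-aligned)
50..52  -- padding (2B)
52..56  c  (4B, 4-aligned)

2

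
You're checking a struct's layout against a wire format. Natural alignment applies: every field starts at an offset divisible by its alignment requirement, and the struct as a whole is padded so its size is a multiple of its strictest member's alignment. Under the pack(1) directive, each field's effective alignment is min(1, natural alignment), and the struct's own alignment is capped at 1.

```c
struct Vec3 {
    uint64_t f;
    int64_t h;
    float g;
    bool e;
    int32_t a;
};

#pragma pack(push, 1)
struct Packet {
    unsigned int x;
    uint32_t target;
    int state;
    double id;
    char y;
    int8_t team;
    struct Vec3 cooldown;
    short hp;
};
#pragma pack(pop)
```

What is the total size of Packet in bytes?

56 bytes

Vec3: f at 0 (size 8, align 8) → ends 8; h at 8 (size 8, align 8) → ends 16; g at 16 (size 4, align 4) → ends 20; e at 20 (size 1, align 1) → ends 21; pad 3 to align 4 for a; a at 24 (size 4, align 4) → ends 28; tail pad 4 to reach multiple of 8; total 32 bytes, alignment 8
x at 0 (size 4, align 1) → ends 4
target at 4 (size 4, align 1) → ends 8
state at 8 (size 4, align 1) → ends 12
id at 12 (size 8, align 1) → ends 20
y at 20 (size 1, align 1) → ends 21
team at 21 (size 1, align 1) → ends 22
cooldown at 22 (size 32, align 1) → ends 54
hp at 54 (size 2, align 1) → ends 56
total 56 bytes, alignment 1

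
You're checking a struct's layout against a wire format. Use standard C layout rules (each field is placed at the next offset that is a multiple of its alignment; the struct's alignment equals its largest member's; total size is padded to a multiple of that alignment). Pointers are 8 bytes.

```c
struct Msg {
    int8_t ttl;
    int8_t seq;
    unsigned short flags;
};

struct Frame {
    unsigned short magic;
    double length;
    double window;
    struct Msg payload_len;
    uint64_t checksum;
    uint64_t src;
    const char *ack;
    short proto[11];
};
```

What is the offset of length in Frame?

8

Msg: ttl at 0 (size 1, align 1) → ends 1; seq at 1 (size 1, align 1) → ends 2; flags at 2 (size 2, align 2) → ends 4; total 4 bytes, alignment 2
magic at 0 (size 2, align 2) → ends 2
pad 6 to align 8 for length
length at 8 (size 8, align 8) → ends 16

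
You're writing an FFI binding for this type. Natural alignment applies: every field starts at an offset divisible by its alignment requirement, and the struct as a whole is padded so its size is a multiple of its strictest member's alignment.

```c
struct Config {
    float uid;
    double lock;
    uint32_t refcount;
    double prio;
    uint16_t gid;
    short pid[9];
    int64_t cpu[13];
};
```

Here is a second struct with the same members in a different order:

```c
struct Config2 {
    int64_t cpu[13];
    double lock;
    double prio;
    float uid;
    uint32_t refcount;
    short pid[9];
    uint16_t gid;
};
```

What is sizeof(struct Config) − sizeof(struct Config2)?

0..4  uid  (4B, 4-aligned)
4..8  -- padding (4B)
8..16  lock  (8B, 8-aligned)
16..20  refcount  (4B, 4-aligned)
20..24  -- padding (4B)
24..32  prio  (8B, 8-aligned)
32..34  gid  (2B, 2-aligned)
34..52  pid  (18B, 2-aligned)
52..56  -- padding (4B)
56..160  cpu  (104B, 8-aligned)
sizeof = 160, alignof = 8
— Config2 —
0..104  cpu  (104B, 8-aligned)
104..112  lock  (8B, 8-aligned)
112..120  prio  (8B, 8-aligned)
120..124  uid  (4B, 4-aligned)
124..128  refcount  (4B, 4-aligned)
128..146  pid  (18B, 2-aligned)
146..148  gid  (2B, 2-aligned)
148..152  -- tail padding (4B)
sizeof = 152, alignof = 8
160 − 152 = 8

8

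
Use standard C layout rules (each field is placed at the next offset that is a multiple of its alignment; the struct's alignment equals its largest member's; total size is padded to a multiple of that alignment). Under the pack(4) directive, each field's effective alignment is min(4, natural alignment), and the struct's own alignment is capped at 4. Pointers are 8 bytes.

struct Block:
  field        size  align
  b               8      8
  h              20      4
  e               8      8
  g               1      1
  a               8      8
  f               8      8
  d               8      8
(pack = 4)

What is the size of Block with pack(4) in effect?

64

b at 0 (size 8, align 4) → ends 8
h at 8 (size 20, align 4) → ends 28
e at 28 (size 8, align 4) → ends 36
g at 36 (size 1, align 1) → ends 37
pad 3 to align 4 for a
a at 40 (size 8, align 4) → ends 48
f at 48 (size 8, align 4) → ends 56
d at 56 (size 8, align 4) → ends 64
total 64 bytes, alignment 4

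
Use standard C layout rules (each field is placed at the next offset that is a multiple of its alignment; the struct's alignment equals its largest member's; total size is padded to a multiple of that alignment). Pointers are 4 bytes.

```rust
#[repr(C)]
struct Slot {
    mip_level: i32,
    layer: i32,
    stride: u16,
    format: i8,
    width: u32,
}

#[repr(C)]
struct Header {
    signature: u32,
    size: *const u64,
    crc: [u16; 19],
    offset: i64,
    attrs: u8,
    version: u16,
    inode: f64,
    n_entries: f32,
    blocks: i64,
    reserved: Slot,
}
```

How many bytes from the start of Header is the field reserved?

88

Slot: mip_level at 0 (size 4, align 4) → ends 4; layer at 4 (size 4, align 4) → ends 8; stride at 8 (size 2, align 2) → ends 10; format at 10 (size 1, align 1) → ends 11; pad 1 to align 4 for width; width at 12 (size 4, align 4) → ends 16; total 16 bytes, alignment 4
signature at 0 (size 4, align 4) → ends 4
size at 4 (size 4, align 4) → ends 8
crc at 8 (size 38, align 2) → ends 46
pad 2 to align 8 for offset
offset at 48 (size 8, align 8) → ends 56
attrs at 56 (size 1, align 1) → ends 57
pad 1 to align 2 for version
version at 58 (size 2, align 2) → ends 60
pad 4 to align 8 for inode
inode at 64 (size 8, align 8) → ends 72
n_entries at 72 (size 4, align 4) → ends 76
pad 4 to align 8 for blocks
blocks at 80 (size 8, align 8) → ends 88
reserved at 88 (size 16, align 4) → ends 104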